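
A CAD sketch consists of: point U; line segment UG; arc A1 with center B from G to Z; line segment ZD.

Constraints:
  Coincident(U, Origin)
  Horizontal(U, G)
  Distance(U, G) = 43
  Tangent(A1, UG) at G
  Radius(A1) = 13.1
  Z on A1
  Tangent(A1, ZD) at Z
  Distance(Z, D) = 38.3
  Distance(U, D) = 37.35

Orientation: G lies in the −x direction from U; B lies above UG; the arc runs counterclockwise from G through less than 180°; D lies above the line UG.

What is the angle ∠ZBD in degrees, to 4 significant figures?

71.12°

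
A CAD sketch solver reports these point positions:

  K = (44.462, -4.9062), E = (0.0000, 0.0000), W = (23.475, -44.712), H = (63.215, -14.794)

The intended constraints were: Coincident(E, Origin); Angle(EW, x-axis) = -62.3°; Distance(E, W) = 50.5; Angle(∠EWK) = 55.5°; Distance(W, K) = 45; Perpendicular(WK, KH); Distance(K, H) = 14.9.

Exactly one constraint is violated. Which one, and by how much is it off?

Distance(K, H) = 14.9 — off by 6.30.

E = (0.00, 0.00) ✓; EW at -62.30° ✓; |EW| = 50.50 ✓; ∠EWK = 55.50° ✓; |WK| = 45.00 ✓; ∠(WK, KH) = 90.00° ✓; |KH| = 21.20 ✗.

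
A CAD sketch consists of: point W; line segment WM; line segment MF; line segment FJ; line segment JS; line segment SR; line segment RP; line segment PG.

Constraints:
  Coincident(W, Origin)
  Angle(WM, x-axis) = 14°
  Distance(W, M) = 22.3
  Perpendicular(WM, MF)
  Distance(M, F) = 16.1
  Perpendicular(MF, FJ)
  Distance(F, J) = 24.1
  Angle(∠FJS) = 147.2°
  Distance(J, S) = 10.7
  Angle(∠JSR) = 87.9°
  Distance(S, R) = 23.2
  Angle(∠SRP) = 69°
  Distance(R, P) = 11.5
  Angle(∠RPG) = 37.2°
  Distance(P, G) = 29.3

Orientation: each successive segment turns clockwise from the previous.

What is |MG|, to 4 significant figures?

42.01

W is at the origin; WM runs at 14.0° with length 22.3, so M = (21.64, 5.395). WM is perpendicular to MF, so MF runs at -76.00°; with |MF| = 16.1, F = (25.53, -10.23). MF is perpendicular to FJ, so FJ runs at -166.0°; with |FJ| = 24.1, J = (2.148, -16.06). ∠FJS = 147.2° gives JS at 161.2° from the x-axis; with |JS| = 10.7, S = (-7.981, -12.61). ∠JSR = 87.9° gives SR at 69.10° from the x-axis; with |SR| = 23.2, R = (0.2956, 9.065). ∠SRP = 69.0° gives RP at -41.90° from the x-axis; with |RP| = 11.5, P = (8.855, 1.384). ∠RPG = 37.2° gives PG at 175.3° from the x-axis; with |PG| = 29.3, G = (-20.35, 3.785). Then |MG| = |G − M| = 42.01.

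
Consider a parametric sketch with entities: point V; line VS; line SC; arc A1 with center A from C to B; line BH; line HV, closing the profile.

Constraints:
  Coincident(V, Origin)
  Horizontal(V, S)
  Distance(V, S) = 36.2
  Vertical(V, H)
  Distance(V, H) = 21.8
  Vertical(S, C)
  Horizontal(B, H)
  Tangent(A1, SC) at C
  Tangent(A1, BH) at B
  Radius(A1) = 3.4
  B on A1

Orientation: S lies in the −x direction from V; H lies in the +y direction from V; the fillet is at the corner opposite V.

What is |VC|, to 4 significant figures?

40.61

The virtual corner opposite V is at (-36.20, 21.80). Since A1 is tangent to SC there, AC ⟂ SC and A1 meets BH tangentially, so AB is at right angles to BH, with radius 3.4, so the center A sits 3.4 in from both sides at A = (-32.80, 18.40). That places the tangent points at C = (-36.20, 18.40) on SC and B = (-32.80, 21.80) on BH. Then |VC| = |C − V| = 40.61.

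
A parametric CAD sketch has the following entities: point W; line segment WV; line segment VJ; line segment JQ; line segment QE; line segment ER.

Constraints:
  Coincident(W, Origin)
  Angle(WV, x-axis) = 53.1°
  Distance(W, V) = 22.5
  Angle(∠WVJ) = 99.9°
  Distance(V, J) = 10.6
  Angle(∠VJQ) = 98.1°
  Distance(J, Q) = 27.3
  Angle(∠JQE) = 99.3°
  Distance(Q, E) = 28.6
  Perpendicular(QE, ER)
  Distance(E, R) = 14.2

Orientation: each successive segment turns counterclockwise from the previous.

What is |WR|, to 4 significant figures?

13.22

∠JQE = 99.3° gives QE at -64.20° from the x-axis; with |QE| = 28.6, E = (-3.635, -15.73). QE ⟂ ER, so ER runs at 25.80°; with |ER| = 14.2, R = (9.150, -9.547). Then |WR| = |R − W| = 13.22.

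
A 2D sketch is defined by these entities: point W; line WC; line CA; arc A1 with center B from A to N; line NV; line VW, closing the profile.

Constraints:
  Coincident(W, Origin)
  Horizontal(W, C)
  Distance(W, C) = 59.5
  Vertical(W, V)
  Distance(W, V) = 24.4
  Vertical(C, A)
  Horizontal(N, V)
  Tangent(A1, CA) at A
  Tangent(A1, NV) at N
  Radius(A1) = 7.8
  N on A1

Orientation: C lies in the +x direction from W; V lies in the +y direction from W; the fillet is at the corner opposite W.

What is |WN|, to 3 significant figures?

57.2

W is at the origin; W and C share the same y with |WC| = 59.5 and C on the +x side, so C = (59.5, 0.00). W and V share the same x with |WV| = 24.4 and V on the +y side, so V = (0.00, 24.4). The virtual corner opposite W is at (59.5, 24.4). A1 meets CA tangentially, so BA is at right angles to CA and A1 meets NV tangentially, so BN is at right angles to NV, with radius 7.8, so the center B sits 7.8 in from both sides at B = (51.7, 16.6). That places the tangent points at A = (59.5, 16.6) on CA and N = (51.7, 24.4) on NV. Then |WN| = |N − W| = 57.2.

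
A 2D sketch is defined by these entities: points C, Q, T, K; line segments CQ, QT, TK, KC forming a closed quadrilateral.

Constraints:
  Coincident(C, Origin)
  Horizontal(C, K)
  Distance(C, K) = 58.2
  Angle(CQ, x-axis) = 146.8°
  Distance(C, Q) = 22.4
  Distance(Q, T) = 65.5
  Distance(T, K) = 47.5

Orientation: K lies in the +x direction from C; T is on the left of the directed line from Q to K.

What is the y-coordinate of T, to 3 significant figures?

43.4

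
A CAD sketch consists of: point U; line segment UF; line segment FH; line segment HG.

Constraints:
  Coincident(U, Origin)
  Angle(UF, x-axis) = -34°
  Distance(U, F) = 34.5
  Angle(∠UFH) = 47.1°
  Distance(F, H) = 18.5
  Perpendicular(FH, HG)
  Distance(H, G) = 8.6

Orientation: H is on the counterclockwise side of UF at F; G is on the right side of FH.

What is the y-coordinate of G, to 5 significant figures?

0.31561

U is at the origin; UF runs at -34.0° with length 34.5, so F = 34.5·(cos -34.0°, sin -34.0°) = (28.602, -19.292). ∠UFH = 47.1°, so FH runs at -34.0° + (180° − 47.1°) = 98.900° from the x-axis; with |FH| = 18.5, H = F + 18.5·(cos 98.900°, sin 98.900°) = (25.740, -1.0149). The perpendicularity gives HG at right angles to FH; with |HG| = 8.6 on the right of FH, G = H + 8.6·(0.98796, 0.15471) = (34.236, 0.31561). So G.y = 0.31561.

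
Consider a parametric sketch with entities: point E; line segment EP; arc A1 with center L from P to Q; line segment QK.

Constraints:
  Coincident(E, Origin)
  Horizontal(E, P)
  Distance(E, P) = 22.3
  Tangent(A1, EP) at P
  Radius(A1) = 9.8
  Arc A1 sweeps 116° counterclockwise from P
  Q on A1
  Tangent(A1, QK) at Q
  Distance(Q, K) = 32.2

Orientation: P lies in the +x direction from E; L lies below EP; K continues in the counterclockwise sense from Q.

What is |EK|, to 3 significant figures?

51.1

E is at the origin; E and P share the same y with |EP| = 22.3 and P on the +x side, so P = (22.3, 0.00). Since A1 is tangent to EP there, LP ⟂ EP, so L = P + (0, -9.8) = (22.3, -9.80). On A1, P sits at bearing 90° from L; a 116° counterclockwise sweep puts Q at bearing 206°, so Q = L + 9.8·(cos 206°, sin 206°) = (13.5, -14.1). A1 meets QK tangentially, so LQ is at right angles to QK, so QK runs along (−sin 206°, cos 206°); with |QK| = 32.2, K = (27.6, -43.0). Then |EK| = |K − E| = 51.1.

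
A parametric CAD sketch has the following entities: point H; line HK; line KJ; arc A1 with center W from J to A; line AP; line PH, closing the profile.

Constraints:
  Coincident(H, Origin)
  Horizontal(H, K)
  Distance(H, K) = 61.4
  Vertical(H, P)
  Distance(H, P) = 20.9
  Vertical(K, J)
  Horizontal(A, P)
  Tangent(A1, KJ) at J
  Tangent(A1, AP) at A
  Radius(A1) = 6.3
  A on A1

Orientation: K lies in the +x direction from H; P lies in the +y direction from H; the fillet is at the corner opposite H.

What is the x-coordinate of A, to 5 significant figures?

55.100

The virtual corner opposite H is at (61.400, 20.900). Since A1 is tangent to KJ there, WJ ⟂ KJ and since A1 is tangent to AP there, WA ⟂ AP, with radius 6.3, so the center W sits 6.3 in from both sides at W = (55.100, 14.600). That places the tangent points at J = (61.400, 14.600) on KJ and A = (55.100, 20.900) on AP. So A.x = 55.100.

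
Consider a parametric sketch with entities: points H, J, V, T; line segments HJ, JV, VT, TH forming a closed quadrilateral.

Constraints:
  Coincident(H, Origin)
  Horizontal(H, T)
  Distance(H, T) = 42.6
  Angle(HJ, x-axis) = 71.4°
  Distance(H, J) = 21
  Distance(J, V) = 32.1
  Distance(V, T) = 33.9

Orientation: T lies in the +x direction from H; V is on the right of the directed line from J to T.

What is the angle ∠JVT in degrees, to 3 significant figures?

76.9°

H is at the origin; HT is horizontal with |HT| = 42.6 and T in +x, so T = (42.6, 0). HJ runs at 71.4° with |HJ| = 21.0, so J = (6.70, 19.9). V is determined by |JV| = 32.1 and |VT| = 33.9 together: it lies at the intersection of circle(J, 32.1) and circle(T, 33.9). With |JT| = 41.0, the foot of the radical line on JT is 19.1 from J and the perpendicular offset is √(32.1² − 19.1²) = 25.8. Taking the right-of-JT solution: V = (10.9, -11.9).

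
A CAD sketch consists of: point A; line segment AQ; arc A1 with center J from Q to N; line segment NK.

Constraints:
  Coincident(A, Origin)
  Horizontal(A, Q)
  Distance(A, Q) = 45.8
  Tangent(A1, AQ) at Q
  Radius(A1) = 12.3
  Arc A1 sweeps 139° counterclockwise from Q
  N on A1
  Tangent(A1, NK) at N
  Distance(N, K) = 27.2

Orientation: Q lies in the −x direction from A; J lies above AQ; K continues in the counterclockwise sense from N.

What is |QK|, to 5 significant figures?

41.349

A is at the origin; AQ is horizontal with |AQ| = 45.8 and Q on the −x side, so Q = (-45.800, 0.0000). A1 meets AQ tangentially, so JQ is at right angles to AQ, so J = Q + (0, 12.3) = (-45.800, 12.300). On A1, Q sits at bearing -90° from J; a 139° counterclockwise sweep puts N at bearing 49°, so N = J + 12.3·(cos 49°, sin 49°) = (-37.730, 21.583). Tangency of A1 to NK means the radius JN is perpendicular to NK, so NK runs along (−sin 49°, cos 49°); with |NK| = 27.2, K = (-58.259, 39.428). Then |QK| = |K − Q| = 41.349.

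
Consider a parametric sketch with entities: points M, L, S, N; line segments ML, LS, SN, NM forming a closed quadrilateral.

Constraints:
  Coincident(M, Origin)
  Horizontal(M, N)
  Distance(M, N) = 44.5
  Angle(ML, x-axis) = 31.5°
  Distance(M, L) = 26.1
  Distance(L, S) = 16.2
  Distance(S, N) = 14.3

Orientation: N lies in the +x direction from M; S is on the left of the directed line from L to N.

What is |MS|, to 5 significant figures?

40.563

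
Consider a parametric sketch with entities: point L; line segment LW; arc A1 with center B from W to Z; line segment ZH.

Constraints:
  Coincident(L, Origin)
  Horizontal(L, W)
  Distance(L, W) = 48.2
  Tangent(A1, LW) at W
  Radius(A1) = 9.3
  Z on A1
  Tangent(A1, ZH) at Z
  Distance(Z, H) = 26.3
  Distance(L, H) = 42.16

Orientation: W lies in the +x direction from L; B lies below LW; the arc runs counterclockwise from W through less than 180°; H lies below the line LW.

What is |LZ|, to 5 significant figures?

40.020

Checks: L.y = 0.00, W.y = 0.00 ✓; |BZ| = 9.300 ✓; ∠(BZ, ZH) = 90.00° ✓; |ZH| = 26.30 ✓; |LH| = 42.16 ✓.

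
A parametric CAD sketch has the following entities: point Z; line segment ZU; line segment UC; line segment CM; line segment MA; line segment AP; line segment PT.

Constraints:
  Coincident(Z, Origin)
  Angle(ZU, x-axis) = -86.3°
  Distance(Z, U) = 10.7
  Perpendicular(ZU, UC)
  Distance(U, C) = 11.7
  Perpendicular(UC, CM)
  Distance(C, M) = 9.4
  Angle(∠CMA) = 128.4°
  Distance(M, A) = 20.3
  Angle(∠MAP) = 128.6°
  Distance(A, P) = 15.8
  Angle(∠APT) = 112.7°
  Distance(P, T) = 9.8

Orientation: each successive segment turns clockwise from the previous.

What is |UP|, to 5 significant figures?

26.924

Z is at the origin; ZU runs at -86.3° with length 10.7, so U = (0.69050, -10.678). ZU ⟂ UC, so UC runs at -176.30°; with |UC| = 11.7, C = (-10.985, -11.433). The perpendicularity gives CM at right angles to UC, so CM runs at 93.700°; with |CM| = 9.4, M = (-11.592, -2.0523). ∠CMA = 128.4° gives MA at 42.100° from the x-axis; with |MA| = 20.3, A = (3.4704, 11.557). ∠MAP = 128.6° gives AP at -9.3000° from the x-axis; with |AP| = 15.8, P = (19.063, 9.0040). Then |UP| = |P − U| = 26.924.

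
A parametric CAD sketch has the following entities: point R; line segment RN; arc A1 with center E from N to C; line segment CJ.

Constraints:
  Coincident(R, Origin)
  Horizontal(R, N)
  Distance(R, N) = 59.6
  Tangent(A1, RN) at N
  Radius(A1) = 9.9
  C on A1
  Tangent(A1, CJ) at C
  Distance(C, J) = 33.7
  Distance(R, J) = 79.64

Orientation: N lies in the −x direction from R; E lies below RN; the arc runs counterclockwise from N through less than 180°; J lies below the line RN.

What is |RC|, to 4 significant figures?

70.30

R is at the origin; RN is horizontal with |RN| = 59.6 and N on the −x side, so N = (-59.60, 0.000). The tangent condition forces EN to be normal to RN, so E = N + (0, -9.9) = (-59.60, -9.900). Since EC ⟂ CJ (tangency), |EJ| = √(9.9² + 33.7²) = 35.12 regardless of where C sits on A1. So J lies on both circle(R, 79.64) and circle(E, 35.12); the below-RN intersection is J = (-66.10, -44.42). C is the foot of the tangent from J: C = (-69.45, -10.88).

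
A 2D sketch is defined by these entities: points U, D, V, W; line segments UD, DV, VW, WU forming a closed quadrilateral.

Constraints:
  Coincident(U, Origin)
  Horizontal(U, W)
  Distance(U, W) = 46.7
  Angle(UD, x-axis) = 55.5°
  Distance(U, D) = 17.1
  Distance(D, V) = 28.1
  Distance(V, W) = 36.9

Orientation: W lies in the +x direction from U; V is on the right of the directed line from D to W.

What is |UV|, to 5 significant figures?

18.671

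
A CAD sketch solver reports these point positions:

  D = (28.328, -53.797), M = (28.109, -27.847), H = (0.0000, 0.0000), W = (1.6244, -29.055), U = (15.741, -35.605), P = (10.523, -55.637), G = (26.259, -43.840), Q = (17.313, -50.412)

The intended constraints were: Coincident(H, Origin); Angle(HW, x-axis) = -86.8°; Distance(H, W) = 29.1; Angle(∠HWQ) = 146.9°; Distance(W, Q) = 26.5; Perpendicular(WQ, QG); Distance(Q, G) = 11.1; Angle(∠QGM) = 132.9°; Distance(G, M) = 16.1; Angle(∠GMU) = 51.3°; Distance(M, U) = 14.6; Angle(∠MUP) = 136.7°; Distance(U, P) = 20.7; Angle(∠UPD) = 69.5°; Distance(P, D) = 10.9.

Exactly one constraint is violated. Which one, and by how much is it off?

Distance(P, D) = 10.9 — off by 7.00.

H = (0.00, 0.00) ✓; HW at -86.80° ✓; |HW| = 29.10 ✓; ∠HWQ = 146.9° ✓; |WQ| = 26.50 ✓; ∠(WQ, QG) = 90.00° ✓; |QG| = 11.10 ✓; ∠QGM = 132.9° ✓; |GM| = 16.10 ✓; ∠GMU = 51.30° ✓; |MU| = 14.60 ✓; ∠MUP = 136.7° ✓; |UP| = 20.70 ✓; ∠UPD = 69.50° ✓; |PD| = 17.90 ✗.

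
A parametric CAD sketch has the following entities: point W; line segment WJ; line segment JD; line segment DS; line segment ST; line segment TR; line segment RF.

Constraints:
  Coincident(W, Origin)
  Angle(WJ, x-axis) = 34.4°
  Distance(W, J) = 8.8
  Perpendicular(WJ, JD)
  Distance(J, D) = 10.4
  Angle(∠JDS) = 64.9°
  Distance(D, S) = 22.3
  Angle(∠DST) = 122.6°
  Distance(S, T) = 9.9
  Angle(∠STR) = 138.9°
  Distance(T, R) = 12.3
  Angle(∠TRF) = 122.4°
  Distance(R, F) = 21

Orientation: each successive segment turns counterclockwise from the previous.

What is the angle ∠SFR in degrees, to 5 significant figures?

37.706°

∠STR = 138.9° gives TR at -22.000° from the x-axis; with |TR| = 12.3, R = (5.9507, -19.098). ∠TRF = 122.4° gives RF at 35.600° from the x-axis; with |RF| = 21.0, F = (23.026, -6.8733). Then cos ∠SFR = FS·FR / (|FS||FR|), giving 37.706°.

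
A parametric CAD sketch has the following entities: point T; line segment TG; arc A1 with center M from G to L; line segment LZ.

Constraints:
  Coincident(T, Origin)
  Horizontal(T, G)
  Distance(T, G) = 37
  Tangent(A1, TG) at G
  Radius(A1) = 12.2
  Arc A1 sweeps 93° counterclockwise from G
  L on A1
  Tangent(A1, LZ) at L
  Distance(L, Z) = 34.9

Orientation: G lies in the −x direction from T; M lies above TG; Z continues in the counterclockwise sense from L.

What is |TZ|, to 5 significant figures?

54.628

T is at the origin; T and G share the same y with |TG| = 37.0 and G on the −x side, so G = (-37.000, 0.0000). Tangency of A1 to TG means the radius MG is perpendicular to TG, so M = G + (0, 12.2) = (-37.000, 12.200). On A1, G sits at bearing -90° from M; a 93° counterclockwise sweep puts L at bearing 3°, so L = M + 12.2·(cos 3°, sin 3°) = (-24.817, 12.838). A1 meets LZ tangentially, so ML is at right angles to LZ, so LZ runs along (−sin 3°, cos 3°); with |LZ| = 34.9, Z = (-26.643, 47.691). Then |TZ| = |Z − T| = 54.628.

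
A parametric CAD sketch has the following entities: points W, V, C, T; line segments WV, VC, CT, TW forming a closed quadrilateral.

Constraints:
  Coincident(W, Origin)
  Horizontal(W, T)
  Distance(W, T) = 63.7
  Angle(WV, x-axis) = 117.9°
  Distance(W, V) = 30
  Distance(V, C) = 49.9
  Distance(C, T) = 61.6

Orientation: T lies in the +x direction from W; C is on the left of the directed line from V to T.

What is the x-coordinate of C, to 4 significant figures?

29.36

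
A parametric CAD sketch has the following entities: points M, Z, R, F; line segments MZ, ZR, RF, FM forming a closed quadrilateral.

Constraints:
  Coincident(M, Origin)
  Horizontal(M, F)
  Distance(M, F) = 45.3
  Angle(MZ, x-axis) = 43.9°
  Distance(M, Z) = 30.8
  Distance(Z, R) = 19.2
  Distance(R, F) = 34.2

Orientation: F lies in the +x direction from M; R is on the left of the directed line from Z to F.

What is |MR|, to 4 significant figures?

49.94

M is at the origin; MF is horizontal with |MF| = 45.3 and F in +x, so F = (45.3, 0). MZ runs at 43.9° with |MZ| = 30.8, so Z = (22.19, 21.36). R is determined by |ZR| = 19.2 and |RF| = 34.2 together: it lies at the intersection of circle(Z, 19.2) and circle(F, 34.2). With |ZF| = 31.47, the foot of the radical line on ZF is 3.004 from Z and the perpendicular offset is √(19.2² − 3.004²) = 18.96. Taking the left-of-ZF solution: R = (37.27, 33.24).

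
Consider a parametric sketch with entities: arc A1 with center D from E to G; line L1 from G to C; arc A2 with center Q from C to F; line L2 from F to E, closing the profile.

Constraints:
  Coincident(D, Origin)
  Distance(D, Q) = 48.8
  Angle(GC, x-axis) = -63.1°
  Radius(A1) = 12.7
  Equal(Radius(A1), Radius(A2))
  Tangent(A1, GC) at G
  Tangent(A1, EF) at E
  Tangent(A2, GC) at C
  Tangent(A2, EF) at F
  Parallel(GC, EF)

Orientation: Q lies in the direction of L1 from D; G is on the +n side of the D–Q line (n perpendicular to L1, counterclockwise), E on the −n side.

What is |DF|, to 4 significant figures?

50.43

The slot axis is L1's direction at -63.1°, so u = (cos -63.1°, sin -63.1°) = (0.4524, -0.8918) and n = (−sin -63.1°, cos -63.1°) = (0.8918, 0.4524). D is at the origin and Q lies 48.8 along u from D, so Q = 48.8·u = (22.08, -43.52). Tangency of A1 to both parallel lines with radius 12.7 puts G and E at D ± 12.7·n: G = (11.33, 5.746), E = (-11.33, -5.746). Equal radii place C and F the same way about Q: C = Q + 12.7·n = (33.40, -37.77), F = Q − 12.7·n = (10.75, -49.27). Then |DF| = |F − D| = 50.43.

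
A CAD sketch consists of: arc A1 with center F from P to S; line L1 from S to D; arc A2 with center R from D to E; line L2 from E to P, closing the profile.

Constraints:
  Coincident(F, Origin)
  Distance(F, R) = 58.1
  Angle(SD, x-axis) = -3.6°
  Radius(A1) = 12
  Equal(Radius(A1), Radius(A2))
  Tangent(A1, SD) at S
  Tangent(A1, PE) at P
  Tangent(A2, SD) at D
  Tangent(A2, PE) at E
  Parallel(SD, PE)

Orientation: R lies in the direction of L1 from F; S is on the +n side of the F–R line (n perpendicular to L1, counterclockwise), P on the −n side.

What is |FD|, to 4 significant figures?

59.33

Tangency of A1 to both parallel lines with radius 12.0 puts S and P at F ± 12.0·n: S = (0.7535, 11.98), P = (-0.7535, -11.98). Equal radii place D and E the same way about R: D = R + 12.0·n = (58.74, 8.328), E = R − 12.0·n = (57.23, -15.62). Then |FD| = |D − F| = 59.33.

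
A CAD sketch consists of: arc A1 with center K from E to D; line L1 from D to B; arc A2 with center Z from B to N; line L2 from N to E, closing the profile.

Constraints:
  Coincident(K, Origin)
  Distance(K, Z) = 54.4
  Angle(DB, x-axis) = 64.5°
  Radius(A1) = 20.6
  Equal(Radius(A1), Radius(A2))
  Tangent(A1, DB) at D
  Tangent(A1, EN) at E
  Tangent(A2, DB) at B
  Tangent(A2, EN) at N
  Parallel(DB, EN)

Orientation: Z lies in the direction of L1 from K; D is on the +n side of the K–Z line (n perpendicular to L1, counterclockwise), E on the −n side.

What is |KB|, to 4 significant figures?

58.17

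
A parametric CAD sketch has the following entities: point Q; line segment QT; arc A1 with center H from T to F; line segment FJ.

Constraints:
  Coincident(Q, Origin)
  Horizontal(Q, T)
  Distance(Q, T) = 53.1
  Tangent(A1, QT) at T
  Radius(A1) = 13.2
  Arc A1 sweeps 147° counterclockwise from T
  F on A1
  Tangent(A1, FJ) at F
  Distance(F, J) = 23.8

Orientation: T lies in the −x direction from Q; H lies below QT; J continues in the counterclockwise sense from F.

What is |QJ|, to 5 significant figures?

54.888

Q is at the origin; QT is horizontal with |QT| = 53.1 and T on the −x side, so T = (-53.100, 0.0000). The tangent condition forces HT to be normal to QT, so H = T + (0, -13.2) = (-53.100, -13.200). On A1, T sits at bearing 90° from H; a 147° counterclockwise sweep puts F at bearing 237°, so F = H + 13.2·(cos 237°, sin 237°) = (-60.289, -24.270). The tangent condition forces HF to be normal to FJ, so FJ runs along (−sin 237°, cos 237°); with |FJ| = 23.8, J = (-40.329, -37.233). Then |QJ| = |J − Q| = 54.888.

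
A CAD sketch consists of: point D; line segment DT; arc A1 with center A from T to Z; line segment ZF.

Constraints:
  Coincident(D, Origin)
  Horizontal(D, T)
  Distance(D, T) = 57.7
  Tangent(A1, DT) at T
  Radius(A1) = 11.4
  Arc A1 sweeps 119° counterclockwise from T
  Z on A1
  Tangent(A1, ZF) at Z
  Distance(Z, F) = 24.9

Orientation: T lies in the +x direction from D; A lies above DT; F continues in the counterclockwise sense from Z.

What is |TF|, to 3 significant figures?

38.8

On A1, T sits at bearing -90° from A; a 119° counterclockwise sweep puts Z at bearing 29°, so Z = A + 11.4·(cos 29°, sin 29°) = (67.7, 16.9). The tangent condition forces AZ to be normal to ZF, so ZF runs along (−sin 29°, cos 29°); with |ZF| = 24.9, F = (55.6, 38.7). Then |TF| = |F − T| = 38.8.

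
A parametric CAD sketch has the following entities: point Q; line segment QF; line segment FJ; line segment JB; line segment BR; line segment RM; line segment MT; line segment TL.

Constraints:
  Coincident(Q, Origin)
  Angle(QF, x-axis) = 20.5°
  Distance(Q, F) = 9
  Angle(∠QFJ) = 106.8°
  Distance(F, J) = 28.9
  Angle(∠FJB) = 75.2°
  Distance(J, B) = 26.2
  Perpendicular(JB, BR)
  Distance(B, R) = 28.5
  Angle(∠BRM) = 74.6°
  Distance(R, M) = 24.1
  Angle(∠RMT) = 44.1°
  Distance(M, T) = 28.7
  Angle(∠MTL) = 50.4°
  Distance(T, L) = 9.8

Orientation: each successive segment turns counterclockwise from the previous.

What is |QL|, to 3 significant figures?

14.3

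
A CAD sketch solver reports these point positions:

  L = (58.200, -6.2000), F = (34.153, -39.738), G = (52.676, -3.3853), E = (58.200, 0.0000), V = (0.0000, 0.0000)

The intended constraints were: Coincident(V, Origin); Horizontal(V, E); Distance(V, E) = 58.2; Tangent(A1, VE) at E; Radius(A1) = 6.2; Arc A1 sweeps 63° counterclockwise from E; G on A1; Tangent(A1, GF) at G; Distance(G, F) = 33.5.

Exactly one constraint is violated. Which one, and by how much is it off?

Distance(G, F) = 33.5 — off by 7.30.

V = (0.00, 0.00) ✓; V.y = 0.00, E.y = 0.00 ✓; |VE| = 58.20 ✓; ∠(LE, EV) = 90.00° ✓; |LE| = 6.200 ✓; bearing(L→G) − bearing(L→E) = 63.00° ✓; |LG| = 6.200 ✓; ∠(LG, GF) = 90.00° ✓; |GF| = 40.80 ✗.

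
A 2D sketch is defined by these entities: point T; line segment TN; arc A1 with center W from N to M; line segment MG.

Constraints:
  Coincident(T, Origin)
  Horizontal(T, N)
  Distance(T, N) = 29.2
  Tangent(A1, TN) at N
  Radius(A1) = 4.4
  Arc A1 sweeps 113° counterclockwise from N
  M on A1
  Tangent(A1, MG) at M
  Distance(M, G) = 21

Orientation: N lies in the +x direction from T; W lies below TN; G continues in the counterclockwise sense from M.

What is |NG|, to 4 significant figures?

25.79

T is at the origin; T and N share the same y with |TN| = 29.2 and N on the +x side, so N = (29.20, 0.000). Since A1 is tangent to TN there, WN ⟂ TN, so W = N + (0, -4.4) = (29.20, -4.400). On A1, N sits at bearing 90° from W; a 113° counterclockwise sweep puts M at bearing 203°, so M = W + 4.4·(cos 203°, sin 203°) = (25.15, -6.119). Since A1 is tangent to MG there, WM ⟂ MG, so MG runs along (−sin 203°, cos 203°); with |MG| = 21.0, G = (33.36, -25.45). Then |NG| = |G − N| = 25.79.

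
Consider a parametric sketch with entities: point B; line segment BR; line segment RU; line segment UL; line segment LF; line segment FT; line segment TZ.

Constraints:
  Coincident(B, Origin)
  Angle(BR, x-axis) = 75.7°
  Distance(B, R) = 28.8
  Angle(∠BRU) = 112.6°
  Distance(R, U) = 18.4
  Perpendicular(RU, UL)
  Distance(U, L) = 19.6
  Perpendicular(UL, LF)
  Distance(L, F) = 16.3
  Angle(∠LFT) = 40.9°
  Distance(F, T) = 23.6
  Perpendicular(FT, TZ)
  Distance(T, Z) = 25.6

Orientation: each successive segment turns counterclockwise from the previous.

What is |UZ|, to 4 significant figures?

29.78

∠LFT = 40.9° gives FT at 102.2° from the x-axis; with |FT| = 23.6, T = (-11.32, 36.56). FT is perpendicular to TZ, so TZ runs at -167.8°; with |TZ| = 25.6, Z = (-36.34, 31.15). Then |UZ| = |Z − U| = 29.78.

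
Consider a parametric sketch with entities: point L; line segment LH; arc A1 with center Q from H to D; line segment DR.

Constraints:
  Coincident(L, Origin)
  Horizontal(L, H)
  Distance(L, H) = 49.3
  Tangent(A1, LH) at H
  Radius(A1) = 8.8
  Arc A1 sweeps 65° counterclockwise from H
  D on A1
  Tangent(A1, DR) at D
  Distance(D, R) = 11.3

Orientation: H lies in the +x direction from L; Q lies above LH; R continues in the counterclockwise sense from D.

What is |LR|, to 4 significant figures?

63.91

L is at the origin; LH is horizontal with |LH| = 49.3 and H on the +x side, so H = (49.30, 0.000). Since A1 is tangent to LH there, QH ⟂ LH, so Q = H + (0, 8.8) = (49.30, 8.800). On A1, H sits at bearing -90° from Q; a 65° counterclockwise sweep puts D at bearing -25°, so D = Q + 8.8·(cos -25°, sin -25°) = (57.28, 5.081). The tangent condition forces QD to be normal to DR, so DR runs along (−sin -25°, cos -25°); with |DR| = 11.3, R = (62.05, 15.32). Then |LR| = |R − L| = 63.91.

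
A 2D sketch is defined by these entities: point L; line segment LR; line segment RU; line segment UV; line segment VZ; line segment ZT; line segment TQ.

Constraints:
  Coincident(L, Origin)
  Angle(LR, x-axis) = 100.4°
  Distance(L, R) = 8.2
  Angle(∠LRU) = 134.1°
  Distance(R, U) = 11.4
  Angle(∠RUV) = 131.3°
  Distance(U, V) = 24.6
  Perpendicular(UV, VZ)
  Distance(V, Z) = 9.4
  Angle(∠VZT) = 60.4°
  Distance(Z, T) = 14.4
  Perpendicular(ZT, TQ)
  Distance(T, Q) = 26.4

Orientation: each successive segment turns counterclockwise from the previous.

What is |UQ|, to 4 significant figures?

32.53

L is at the origin; LR runs at 100.4° with length 8.2, so R = (-1.480, 8.065). ∠LRU = 134.1° gives RU at 146.3° from the x-axis; with |RU| = 11.4, U = (-10.96, 14.39). ∠RUV = 131.3° gives UV at -165.0° from the x-axis; with |UV| = 24.6, V = (-34.73, 8.024). UV ⟂ VZ, so VZ runs at -75.00°; with |VZ| = 9.4, Z = (-32.29, -1.056). ∠VZT = 60.4° gives ZT at 44.60° from the x-axis; with |ZT| = 14.4, T = (-22.04, 9.055). The perpendicularity gives TQ at right angles to ZT, so TQ runs at 134.6°; with |TQ| = 26.4, Q = (-40.58, 27.85). Then |UQ| = |Q − U| = 32.53.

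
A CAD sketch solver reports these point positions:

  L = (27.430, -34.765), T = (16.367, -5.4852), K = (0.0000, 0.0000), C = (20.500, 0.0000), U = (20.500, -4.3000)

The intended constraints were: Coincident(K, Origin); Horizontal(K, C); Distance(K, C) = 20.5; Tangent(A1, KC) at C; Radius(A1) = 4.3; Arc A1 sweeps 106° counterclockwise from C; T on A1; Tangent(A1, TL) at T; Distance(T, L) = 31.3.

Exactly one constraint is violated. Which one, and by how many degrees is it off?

Tangent(A1, TL) at T — off by 4.70°.

K = (0.00, 0.00) ✓; K.y = 0.00, C.y = 0.00 ✓; |KC| = 20.50 ✓; ∠(UC, CK) = 90.00° ✓; |UC| = 4.300 ✓; bearing(U→T) − bearing(U→C) = 106.0° ✓; |UT| = 4.300 ✓; ∠(UT, TL) = 85.30° ✗; |TL| = 31.30 ✓.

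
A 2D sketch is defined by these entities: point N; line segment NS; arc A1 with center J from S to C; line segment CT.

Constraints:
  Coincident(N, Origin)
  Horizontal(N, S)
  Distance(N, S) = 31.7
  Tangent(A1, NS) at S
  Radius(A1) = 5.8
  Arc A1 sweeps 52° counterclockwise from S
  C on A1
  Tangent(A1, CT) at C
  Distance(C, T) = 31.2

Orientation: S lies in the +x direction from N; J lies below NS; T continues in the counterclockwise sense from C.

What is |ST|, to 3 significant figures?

35.8

N is at the origin; NS is horizontal with |NS| = 31.7 and S on the +x side, so S = (31.7, 0.00). Tangency of A1 to NS means the radius JS is perpendicular to NS, so J = S + (0, -5.8) = (31.7, -5.80). On A1, S sits at bearing 90° from J; a 52° counterclockwise sweep puts C at bearing 142°, so C = J + 5.8·(cos 142°, sin 142°) = (27.1, -2.23). Tangency of A1 to CT means the radius JC is perpendicular to CT, so CT runs along (−sin 142°, cos 142°); with |CT| = 31.2, T = (7.92, -26.8). Then |ST| = |T − S| = 35.8.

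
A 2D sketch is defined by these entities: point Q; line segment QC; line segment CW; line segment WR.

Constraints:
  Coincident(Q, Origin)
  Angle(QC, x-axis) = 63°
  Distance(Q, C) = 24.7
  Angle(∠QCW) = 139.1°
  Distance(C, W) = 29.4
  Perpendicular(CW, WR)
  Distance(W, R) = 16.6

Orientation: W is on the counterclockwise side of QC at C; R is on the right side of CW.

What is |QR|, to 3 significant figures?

58.2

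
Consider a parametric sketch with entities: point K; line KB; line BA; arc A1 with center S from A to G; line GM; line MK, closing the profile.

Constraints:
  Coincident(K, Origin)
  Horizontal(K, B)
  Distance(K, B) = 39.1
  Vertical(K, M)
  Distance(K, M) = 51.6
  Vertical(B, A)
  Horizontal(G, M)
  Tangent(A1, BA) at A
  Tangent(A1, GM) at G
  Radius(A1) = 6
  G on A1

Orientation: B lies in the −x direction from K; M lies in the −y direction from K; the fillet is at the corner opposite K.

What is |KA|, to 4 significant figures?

60.07

K is at the origin; K and B share the same y with |KB| = 39.1 and B on the −x side, so B = (-39.10, 0.000). KM is vertical with |KM| = 51.6 and M on the −y side, so M = (0.000, -51.60). The virtual corner opposite K is at (-39.10, -51.60). The tangent condition forces SA to be normal to BA and tangency of A1 to GM means the radius SG is perpendicular to GM, with radius 6.0, so the center S sits 6.0 in from both sides at S = (-33.10, -45.60). That places the tangent points at A = (-39.10, -45.60) on BA and G = (-33.10, -51.60) on GM. Then |KA| = |A − K| = 60.07.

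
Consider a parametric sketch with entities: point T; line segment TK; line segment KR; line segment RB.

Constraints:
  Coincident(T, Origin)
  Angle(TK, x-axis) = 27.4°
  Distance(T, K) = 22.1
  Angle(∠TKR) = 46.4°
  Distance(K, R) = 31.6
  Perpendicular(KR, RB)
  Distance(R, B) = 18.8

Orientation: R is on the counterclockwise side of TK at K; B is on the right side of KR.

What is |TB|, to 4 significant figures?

38.46

T is at the origin; TK runs at 27.4° with length 22.1, so K = 22.1·(cos 27.4°, sin 27.4°) = (19.62, 10.17). ∠TKR = 46.4°, so KR runs at 27.4° + (180° − 46.4°) = 161.0° from the x-axis; with |KR| = 31.6, R = K + 31.6·(cos 161.0°, sin 161.0°) = (-10.26, 20.46). KR ⟂ RB; with |RB| = 18.8 on the right of KR, B = R + 18.8·(0.3256, 0.9455) = (-4.137, 38.23). Then |TB| = |B − T| = 38.46.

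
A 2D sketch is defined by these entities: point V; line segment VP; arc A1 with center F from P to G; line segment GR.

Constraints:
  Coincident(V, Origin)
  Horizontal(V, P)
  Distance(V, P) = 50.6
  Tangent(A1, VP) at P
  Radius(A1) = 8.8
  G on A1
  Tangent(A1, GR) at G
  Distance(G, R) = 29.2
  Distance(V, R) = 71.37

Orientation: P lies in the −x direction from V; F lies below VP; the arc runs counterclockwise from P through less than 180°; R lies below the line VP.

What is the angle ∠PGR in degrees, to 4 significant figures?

136.3°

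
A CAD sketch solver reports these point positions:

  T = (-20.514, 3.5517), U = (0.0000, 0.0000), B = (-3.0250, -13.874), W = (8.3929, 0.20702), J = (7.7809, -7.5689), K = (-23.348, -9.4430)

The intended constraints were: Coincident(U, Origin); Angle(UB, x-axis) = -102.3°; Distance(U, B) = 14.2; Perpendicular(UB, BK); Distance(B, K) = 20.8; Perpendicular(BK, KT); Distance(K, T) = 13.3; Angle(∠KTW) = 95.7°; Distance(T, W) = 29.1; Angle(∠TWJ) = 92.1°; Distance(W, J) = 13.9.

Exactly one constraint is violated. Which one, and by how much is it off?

Distance(W, J) = 13.9 — off by 6.10.

U = (0.00, 0.00) ✓; UB at -102.3° ✓; |UB| = 14.20 ✓; ∠(UB, BK) = 90.00° ✓; |BK| = 20.80 ✓; ∠(BK, KT) = 90.00° ✓; |KT| = 13.30 ✓; ∠KTW = 95.70° ✓; |TW| = 29.10 ✓; ∠TWJ = 92.10° ✓; |WJ| = 7.800 ✗.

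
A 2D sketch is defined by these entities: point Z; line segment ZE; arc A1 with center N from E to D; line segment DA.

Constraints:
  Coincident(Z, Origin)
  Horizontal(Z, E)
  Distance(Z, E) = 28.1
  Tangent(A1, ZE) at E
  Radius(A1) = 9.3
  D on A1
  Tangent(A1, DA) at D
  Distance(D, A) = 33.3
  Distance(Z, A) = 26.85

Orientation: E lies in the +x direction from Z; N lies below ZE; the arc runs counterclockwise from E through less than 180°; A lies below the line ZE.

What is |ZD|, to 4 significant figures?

21.60

Checks: |ZE| = 28.10 ✓; ∠(NE, EZ) = 90.00° ✓; |NE| = 9.300 ✓; |ND| = 9.300 ✓; ∠(ND, DA) = 90.00° ✓; |DA| = 33.30 ✓; |ZA| = 26.85 ✓.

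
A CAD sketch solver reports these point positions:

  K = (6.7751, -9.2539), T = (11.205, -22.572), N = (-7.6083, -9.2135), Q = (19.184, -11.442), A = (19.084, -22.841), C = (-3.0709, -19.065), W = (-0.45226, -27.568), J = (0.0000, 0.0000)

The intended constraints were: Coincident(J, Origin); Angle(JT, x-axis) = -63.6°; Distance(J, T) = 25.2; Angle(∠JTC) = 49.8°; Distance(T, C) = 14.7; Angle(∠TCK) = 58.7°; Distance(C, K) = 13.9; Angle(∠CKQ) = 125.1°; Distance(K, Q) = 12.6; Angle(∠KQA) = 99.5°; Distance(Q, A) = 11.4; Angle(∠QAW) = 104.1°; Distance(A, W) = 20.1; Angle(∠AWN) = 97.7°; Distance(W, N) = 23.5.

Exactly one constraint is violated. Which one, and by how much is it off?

Distance(W, N) = 23.5 — off by 3.80.

J = (0.00, 0.00) ✓; JT at -63.60° ✓; |JT| = 25.20 ✓; ∠JTC = 49.80° ✓; |TC| = 14.70 ✓; ∠TCK = 58.70° ✓; |CK| = 13.90 ✓; ∠CKQ = 125.1° ✓; |KQ| = 12.60 ✓; ∠KQA = 99.50° ✓; |QA| = 11.40 ✓; ∠QAW = 104.1° ✓; |AW| = 20.10 ✓; ∠AWN = 97.70° ✓; |WN| = 19.70 ✗.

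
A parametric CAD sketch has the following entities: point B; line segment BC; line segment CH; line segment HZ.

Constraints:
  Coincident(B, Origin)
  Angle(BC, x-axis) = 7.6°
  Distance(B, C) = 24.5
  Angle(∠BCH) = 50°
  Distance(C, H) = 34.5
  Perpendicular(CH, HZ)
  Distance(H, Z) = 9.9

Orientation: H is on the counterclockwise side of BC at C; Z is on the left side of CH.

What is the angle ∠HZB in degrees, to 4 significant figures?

115.3°

∠BCH = 50.0°, so CH runs at 7.6° + (180° − 50.0°) = 137.6° from the x-axis; with |CH| = 34.5, H = C + 34.5·(cos 137.6°, sin 137.6°) = (-1.192, 26.50). CH is perpendicular to HZ; with |HZ| = 9.9 on the left of CH, Z = H + 9.9·(-0.6743, -0.7385) = (-7.868, 19.19). Then cos ∠HZB = ZH·ZB / (|ZH||ZB|), giving 115.3°.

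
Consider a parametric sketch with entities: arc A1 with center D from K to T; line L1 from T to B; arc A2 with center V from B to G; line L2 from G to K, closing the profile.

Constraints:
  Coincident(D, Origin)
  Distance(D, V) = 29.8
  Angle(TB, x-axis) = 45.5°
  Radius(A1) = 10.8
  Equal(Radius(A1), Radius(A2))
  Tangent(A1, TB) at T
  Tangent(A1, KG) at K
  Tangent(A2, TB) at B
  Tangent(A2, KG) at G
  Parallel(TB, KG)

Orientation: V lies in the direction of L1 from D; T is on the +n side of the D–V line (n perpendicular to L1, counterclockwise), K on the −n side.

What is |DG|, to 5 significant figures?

31.697

The slot axis is L1's direction at 45.5°, so u = (cos 45.5°, sin 45.5°) = (0.70091, 0.71325) and n = (−sin 45.5°, cos 45.5°) = (-0.71325, 0.70091). D is at the origin and V lies 29.8 along u from D, so V = 29.8·u = (20.887, 21.255). Tangency of A1 to both parallel lines with radius 10.8 puts T and K at D ± 10.8·n: T = (-7.7031, 7.5698), K = (7.7031, -7.5698). Equal radii place B and G the same way about V: B = V + 10.8·n = (13.184, 28.825), G = V − 10.8·n = (28.590, 13.685). Then |DG| = |G − D| = 31.697.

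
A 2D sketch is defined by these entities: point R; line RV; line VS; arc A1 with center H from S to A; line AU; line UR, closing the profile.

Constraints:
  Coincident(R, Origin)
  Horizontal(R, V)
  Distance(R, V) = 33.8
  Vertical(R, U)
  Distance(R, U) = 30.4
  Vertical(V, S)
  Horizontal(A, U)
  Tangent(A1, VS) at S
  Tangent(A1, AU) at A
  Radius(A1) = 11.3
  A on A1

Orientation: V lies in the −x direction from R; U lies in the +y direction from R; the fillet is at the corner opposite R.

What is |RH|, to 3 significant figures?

29.5

R is at the origin; R and V share the same y with |RV| = 33.8 and V on the −x side, so V = (-33.8, 0.00). RU is vertical with |RU| = 30.4 and U on the +y side, so U = (0.00, 30.4). The virtual corner opposite R is at (-33.8, 30.4). The tangent condition forces HS to be normal to VS and A1 meets AU tangentially, so HA is at right angles to AU, with radius 11.3, so the center H sits 11.3 in from both sides at H = (-22.5, 19.1). Then |RH| = |H − R| = 29.5.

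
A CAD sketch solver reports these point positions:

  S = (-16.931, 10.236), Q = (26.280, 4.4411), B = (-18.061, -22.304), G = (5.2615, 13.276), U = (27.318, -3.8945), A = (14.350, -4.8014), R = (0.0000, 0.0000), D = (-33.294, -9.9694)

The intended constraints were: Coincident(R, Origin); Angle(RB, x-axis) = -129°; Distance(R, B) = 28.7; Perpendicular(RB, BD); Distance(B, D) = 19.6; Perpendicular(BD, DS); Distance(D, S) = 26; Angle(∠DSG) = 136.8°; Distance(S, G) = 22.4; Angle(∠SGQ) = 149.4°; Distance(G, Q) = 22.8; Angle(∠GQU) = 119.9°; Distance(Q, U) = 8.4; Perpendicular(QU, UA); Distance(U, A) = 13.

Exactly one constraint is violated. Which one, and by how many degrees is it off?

Perpendicular(QU, UA) — off by 3.10°.

R = (0.00, 0.00) ✓; RB at -129.0° ✓; |RB| = 28.70 ✓; ∠(RB, BD) = 90.00° ✓; |BD| = 19.60 ✓; ∠(BD, DS) = 90.00° ✓; |DS| = 26.00 ✓; ∠DSG = 136.8° ✓; |SG| = 22.40 ✓; ∠SGQ = 149.4° ✓; |GQ| = 22.80 ✓; ∠GQU = 119.9° ✓; |QU| = 8.400 ✓; ∠(QU, UA) = 93.10° ✗; |UA| = 13.00 ✓.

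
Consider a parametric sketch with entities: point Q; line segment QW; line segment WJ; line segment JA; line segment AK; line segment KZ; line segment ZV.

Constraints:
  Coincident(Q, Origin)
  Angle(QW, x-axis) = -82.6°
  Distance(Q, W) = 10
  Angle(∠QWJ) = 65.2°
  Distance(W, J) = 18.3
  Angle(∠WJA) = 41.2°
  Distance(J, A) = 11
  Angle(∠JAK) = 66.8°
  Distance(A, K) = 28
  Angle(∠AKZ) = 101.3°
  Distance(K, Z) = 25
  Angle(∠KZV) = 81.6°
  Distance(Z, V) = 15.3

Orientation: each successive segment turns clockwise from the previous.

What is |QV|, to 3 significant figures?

36.0

Q is at the origin; QW runs at -82.6° with length 10.0, so W = (1.29, -9.92). ∠QWJ = 65.2° gives WJ at 163° from the x-axis; with |WJ| = 18.3, J = (-16.2, -4.44). ∠WJA = 41.2° gives JA at 23.8° from the x-axis; with |JA| = 11.0, A = (-6.11, -0.00527). ∠JAK = 66.8° gives AK at -89.4° from the x-axis; with |AK| = 28.0, K = (-5.82, -28.0). ∠AKZ = 101.3° gives KZ at -168° from the x-axis; with |KZ| = 25.0, Z = (-30.3, -33.2). ∠KZV = 81.6° gives ZV at 93.5° from the x-axis; with |ZV| = 15.3, V = (-31.2, -17.9). Then |QV| = |V − Q| = 36.0.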